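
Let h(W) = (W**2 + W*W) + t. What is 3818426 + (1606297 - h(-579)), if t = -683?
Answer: 4754924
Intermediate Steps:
h(W) = -683 + 2*W**2 (h(W) = (W**2 + W*W) - 683 = (W**2 + W**2) - 683 = 2*W**2 - 683 = -683 + 2*W**2)
3818426 + (1606297 - h(-579)) = 3818426 + (1606297 - (-683 + 2*(-579)**2)) = 3818426 + (1606297 - (-683 + 2*335241)) = 3818426 + (1606297 - (-683 + 670482)) = 3818426 + (1606297 - 1*669799) = 3818426 + (1606297 - 669799) = 3818426 + 936498 = 4754924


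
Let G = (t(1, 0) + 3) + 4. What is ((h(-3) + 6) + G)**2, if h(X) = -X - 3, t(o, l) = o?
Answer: 196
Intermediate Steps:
h(X) = -3 - X
G = 8 (G = (1 + 3) + 4 = 4 + 4 = 8)
((h(-3) + 6) + G)**2 = (((-3 - 1*(-3)) + 6) + 8)**2 = (((-3 + 3) + 6) + 8)**2 = ((0 + 6) + 8)**2 = (6 + 8)**2 = 14**2 = 196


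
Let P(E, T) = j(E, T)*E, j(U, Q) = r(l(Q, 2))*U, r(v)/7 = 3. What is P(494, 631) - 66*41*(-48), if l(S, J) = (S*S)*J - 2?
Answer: 5254644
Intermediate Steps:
l(S, J) = -2 + J*S² (l(S, J) = S²*J - 2 = J*S² - 2 = -2 + J*S²)
r(v) = 21 (r(v) = 7*3 = 21)
j(U, Q) = 21*U
P(E, T) = 21*E² (P(E, T) = (21*E)*E = 21*E²)
P(494, 631) - 66*41*(-48) = 21*494² - 66*41*(-48) = 21*244036 - 2706*(-48) = 5124756 + 129888 = 5254644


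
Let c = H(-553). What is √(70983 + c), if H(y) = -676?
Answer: √70307 ≈ 265.15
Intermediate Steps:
c = -676
√(70983 + c) = √(70983 - 676) = √70307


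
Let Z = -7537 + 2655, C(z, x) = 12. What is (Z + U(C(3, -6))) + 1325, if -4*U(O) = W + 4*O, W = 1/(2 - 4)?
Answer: -28551/8 ≈ -3568.9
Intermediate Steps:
Z = -4882
W = -1/2 (W = 1/(-2) = -1/2 ≈ -0.50000)
U(O) = 1/8 - O (U(O) = -(-1/2 + 4*O)/4 = 1/8 - O)
(Z + U(C(3, -6))) + 1325 = (-4882 + (1/8 - 1*12)) + 1325 = (-4882 + (1/8 - 12)) + 1325 = (-4882 - 95/8) + 1325 = -39151/8 + 1325 = -28551/8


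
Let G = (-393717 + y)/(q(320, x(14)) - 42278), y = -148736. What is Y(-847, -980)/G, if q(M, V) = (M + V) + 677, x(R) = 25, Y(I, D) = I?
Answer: -34943832/542453 ≈ -64.418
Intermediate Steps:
q(M, V) = 677 + M + V
G = 542453/41256 (G = (-393717 - 148736)/((677 + 320 + 25) - 42278) = -542453/(1022 - 42278) = -542453/(-41256) = -542453*(-1/41256) = 542453/41256 ≈ 13.148)
Y(-847, -980)/G = -847/542453/41256 = -847*41256/542453 = -34943832/542453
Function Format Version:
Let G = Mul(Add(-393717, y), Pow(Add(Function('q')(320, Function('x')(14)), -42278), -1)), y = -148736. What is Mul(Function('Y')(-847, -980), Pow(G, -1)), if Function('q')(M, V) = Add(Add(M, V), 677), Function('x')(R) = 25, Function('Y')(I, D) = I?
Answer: Rational(-34943832, 542453) ≈ -64.418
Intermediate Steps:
Function('q')(M, V) = Add(677, M, V)
G = Rational(542453, 41256) (G = Mul(Add(-393717, -148736), Pow(Add(Add(677, 320, 25), -42278), -1)) = Mul(-542453, Pow(Add(1022, -42278), -1)) = Mul(-542453, Pow(-41256, -1)) = Mul(-542453, Rational(-1, 41256)) = Rational(542453, 41256) ≈ 13.148)
Mul(Function('Y')(-847, -980), Pow(G, -1)) = Mul(-847, Pow(Rational(542453, 41256), -1)) = Mul(-847, Rational(41256, 542453)) = Rational(-34943832, 542453)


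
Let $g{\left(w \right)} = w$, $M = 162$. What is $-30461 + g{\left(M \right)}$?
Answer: $-30299$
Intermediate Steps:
$-30461 + g{\left(M \right)} = -30461 + 162 = -30299$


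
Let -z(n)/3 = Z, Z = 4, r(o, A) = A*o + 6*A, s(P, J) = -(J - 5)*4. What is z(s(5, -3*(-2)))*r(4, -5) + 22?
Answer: 622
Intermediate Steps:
s(P, J) = 20 - 4*J (s(P, J) = -(-5 + J)*4 = -(-20 + 4*J) = 20 - 4*J)
r(o, A) = 6*A + A*o
z(n) = -12 (z(n) = -3*4 = -12)
z(s(5, -3*(-2)))*r(4, -5) + 22 = -(-60)*(6 + 4) + 22 = -(-60)*10 + 22 = -12*(-50) + 22 = 600 + 22 = 622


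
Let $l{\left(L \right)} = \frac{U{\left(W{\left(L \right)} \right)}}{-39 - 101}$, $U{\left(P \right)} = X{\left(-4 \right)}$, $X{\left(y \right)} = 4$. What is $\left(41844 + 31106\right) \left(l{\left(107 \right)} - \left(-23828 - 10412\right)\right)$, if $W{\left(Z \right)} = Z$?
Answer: $\frac{17484641410}{7} \approx 2.4978 \cdot 10^{9}$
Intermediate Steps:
$U{\left(P \right)} = 4$
$l{\left(L \right)} = - \frac{1}{35}$ ($l{\left(L \right)} = \frac{4}{-39 - 101} = \frac{4}{-140} = 4 \left(- \frac{1}{140}\right) = - \frac{1}{35}$)
$\left(41844 + 31106\right) \left(l{\left(107 \right)} - \left(-23828 - 10412\right)\right) = \left(41844 + 31106\right) \left(- \frac{1}{35} - \left(-23828 - 10412\right)\right) = 72950 \left(- \frac{1}{35} - \left(-23828 - 10412\right)\right) = 72950 \left(- \frac{1}{35} - -34240\right) = 72950 \left(- \frac{1}{35} + 34240\right) = 72950 \cdot \frac{1198399}{35} = \frac{17484641410}{7}$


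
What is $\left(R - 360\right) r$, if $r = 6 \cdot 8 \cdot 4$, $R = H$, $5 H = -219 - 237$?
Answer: $- \frac{433152}{5} \approx -86630.0$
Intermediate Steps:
$H = - \frac{456}{5}$ ($H = \frac{-219 - 237}{5} = \frac{1}{5} \left(-456\right) = - \frac{456}{5} \approx -91.2$)
$R = - \frac{456}{5} \approx -91.2$
$r = 192$ ($r = 48 \cdot 4 = 192$)
$\left(R - 360\right) r = \left(- \frac{456}{5} - 360\right) 192 = \left(- \frac{2256}{5}\right) 192 = - \frac{433152}{5}$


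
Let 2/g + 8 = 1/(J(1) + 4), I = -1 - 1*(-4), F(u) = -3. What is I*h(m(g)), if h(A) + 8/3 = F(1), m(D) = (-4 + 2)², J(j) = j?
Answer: -17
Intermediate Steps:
I = 3 (I = -1 + 4 = 3)
g = -10/39 (g = 2/(-8 + 1/(1 + 4)) = 2/(-8 + 1/5) = 2/(-8 + ⅕) = 2/(-39/5) = 2*(-5/39) = -10/39 ≈ -0.25641)
m(D) = 4 (m(D) = (-2)² = 4)
h(A) = -17/3 (h(A) = -8/3 - 3 = -17/3)
I*h(m(g)) = 3*(-17/3) = -17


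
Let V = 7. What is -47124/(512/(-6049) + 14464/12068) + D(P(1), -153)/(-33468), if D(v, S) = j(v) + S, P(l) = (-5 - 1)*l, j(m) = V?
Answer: -199879505087879/4724677560 ≈ -42305.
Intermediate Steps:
j(m) = 7
P(l) = -6*l
D(v, S) = 7 + S
-47124/(512/(-6049) + 14464/12068) + D(P(1), -153)/(-33468) = -47124/(512/(-6049) + 14464/12068) + (7 - 153)/(-33468) = -47124/(512*(-1/6049) + 14464*(1/12068)) - 146*(-1/33468) = -47124/(-512/6049 + 3616/3017) + 73/16734 = -47124/20328480/18249833 + 73/16734 = -47124*18249833/20328480 + 73/16734 = -23889031397/564680 + 73/16734 = -199879505087879/4724677560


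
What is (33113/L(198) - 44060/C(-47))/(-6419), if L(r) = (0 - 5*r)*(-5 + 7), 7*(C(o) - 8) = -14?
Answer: 14572913/12709620 ≈ 1.1466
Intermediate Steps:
C(o) = 6 (C(o) = 8 + (⅐)*(-14) = 8 - 2 = 6)
L(r) = -10*r (L(r) = -5*r*2 = -10*r)
(33113/L(198) - 44060/C(-47))/(-6419) = (33113/((-10*198)) - 44060/6)/(-6419) = (33113/(-1980) - 44060*⅙)*(-1/6419) = (33113*(-1/1980) - 22030/3)*(-1/6419) = (-33113/1980 - 22030/3)*(-1/6419) = -14572913/1980*(-1/6419) = 14572913/12709620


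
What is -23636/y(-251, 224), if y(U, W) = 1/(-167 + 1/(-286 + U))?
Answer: 2119676480/537 ≈ 3.9473e+6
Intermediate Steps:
-23636/y(-251, 224) = -23636*(-47763 + 167*(-251))/(286 - 1*(-251)) = -23636*(-47763 - 41917)/(286 + 251) = -23636/(537/(-89680)) = -23636/((-1/89680*537)) = -23636/(-537/89680) = -23636*(-89680/537) = 2119676480/537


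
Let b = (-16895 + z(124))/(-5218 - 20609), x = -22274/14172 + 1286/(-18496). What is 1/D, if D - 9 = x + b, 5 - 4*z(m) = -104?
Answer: 282079601376/2259989629763 ≈ 0.12481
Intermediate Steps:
x = -53775637/32765664 (x = -22274*1/14172 + 1286*(-1/18496) = -11137/7086 - 643/9248 = -53775637/32765664 ≈ -1.6412)
z(m) = 109/4 (z(m) = 5/4 - 1/4*(-104) = 5/4 + 26 = 109/4)
b = 67471/103308 (b = (-16895 + 109/4)/(-5218 - 20609) = -67471/4/(-25827) = -67471/4*(-1/25827) = 67471/103308 ≈ 0.65310)
D = 2259989629763/282079601376 (D = 9 + (-53775637/32765664 + 67471/103308) = 9 - 278726782621/282079601376 = 2259989629763/282079601376 ≈ 8.0119)
1/D = 1/(2259989629763/282079601376) = 282079601376/2259989629763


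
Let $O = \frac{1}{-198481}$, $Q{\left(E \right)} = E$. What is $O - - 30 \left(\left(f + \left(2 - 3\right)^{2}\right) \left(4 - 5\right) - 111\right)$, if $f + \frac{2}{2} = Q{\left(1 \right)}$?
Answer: $- \frac{666896161}{198481} \approx -3360.0$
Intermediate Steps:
$f = 0$ ($f = -1 + 1 = 0$)
$O = - \frac{1}{198481} \approx -5.0383 \cdot 10^{-6}$
$O - - 30 \left(\left(f + \left(2 - 3\right)^{2}\right) \left(4 - 5\right) - 111\right) = - \frac{1}{198481} - - 30 \left(\left(0 + \left(2 - 3\right)^{2}\right) \left(4 - 5\right) - 111\right) = - \frac{1}{198481} - - 30 \left(\left(0 + \left(-1\right)^{2}\right) \left(4 - 5\right) - 111\right) = - \frac{1}{198481} - - 30 \left(\left(0 + 1\right) \left(-1\right) - 111\right) = - \frac{1}{198481} - - 30 \left(1 \left(-1\right) - 111\right) = - \frac{1}{198481} - - 30 \left(-1 - 111\right) = - \frac{1}{198481} - \left(-30\right) \left(-112\right) = - \frac{1}{198481} - 3360 = - \frac{666896161}{198481}$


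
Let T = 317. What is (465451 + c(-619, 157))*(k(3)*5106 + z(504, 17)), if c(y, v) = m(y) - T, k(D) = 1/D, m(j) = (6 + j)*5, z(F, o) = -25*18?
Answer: 578510388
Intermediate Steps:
z(F, o) = -450
m(j) = 30 + 5*j
c(y, v) = -287 + 5*y (c(y, v) = (30 + 5*y) - 1*317 = (30 + 5*y) - 317 = -287 + 5*y)
(465451 + c(-619, 157))*(k(3)*5106 + z(504, 17)) = (465451 + (-287 + 5*(-619)))*(5106/3 - 450) = (465451 + (-287 - 3095))*((⅓)*5106 - 450) = (465451 - 3382)*(1702 - 450) = 462069*1252 = 578510388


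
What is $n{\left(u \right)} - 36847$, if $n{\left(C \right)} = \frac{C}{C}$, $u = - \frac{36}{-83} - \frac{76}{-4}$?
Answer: $-36846$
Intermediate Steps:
$u = \frac{1613}{83}$ ($u = \left(-36\right) \left(- \frac{1}{83}\right) - -19 = \frac{36}{83} + 19 = \frac{1613}{83} \approx 19.434$)
$n{\left(C \right)} = 1$
$n{\left(u \right)} - 36847 = 1 - 36847 = -36846$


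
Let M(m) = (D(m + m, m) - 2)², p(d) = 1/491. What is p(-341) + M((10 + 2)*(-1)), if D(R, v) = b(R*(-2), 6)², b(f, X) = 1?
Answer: 492/491 ≈ 1.0020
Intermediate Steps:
D(R, v) = 1 (D(R, v) = 1² = 1)
p(d) = 1/491
M(m) = 1 (M(m) = (1 - 2)² = (-1)² = 1)
p(-341) + M((10 + 2)*(-1)) = 1/491 + 1 = 492/491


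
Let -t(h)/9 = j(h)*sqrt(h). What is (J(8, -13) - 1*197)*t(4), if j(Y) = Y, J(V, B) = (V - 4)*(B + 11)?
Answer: 14760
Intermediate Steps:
J(V, B) = (-4 + V)*(11 + B)
t(h) = -9*h**(3/2) (t(h) = -9*h*sqrt(h) = -9*h**(3/2))
(J(8, -13) - 1*197)*t(4) = ((-44 - 4*(-13) + 11*8 - 13*8) - 1*197)*(-9*4**(3/2)) = ((-44 + 52 + 88 - 104) - 197)*(-9*8) = (-8 - 197)*(-72) = -205*(-72) = 14760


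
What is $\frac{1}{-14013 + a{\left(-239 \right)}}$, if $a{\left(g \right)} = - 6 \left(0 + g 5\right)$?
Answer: $- \frac{1}{6843} \approx -0.00014613$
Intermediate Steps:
$a{\left(g \right)} = - 30 g$ ($a{\left(g \right)} = - 6 \left(0 + 5 g\right) = - 6 \cdot 5 g = - 30 g$)
$\frac{1}{-14013 + a{\left(-239 \right)}} = \frac{1}{-14013 - -7170} = \frac{1}{-14013 + 7170} = \frac{1}{-6843} = - \frac{1}{6843}$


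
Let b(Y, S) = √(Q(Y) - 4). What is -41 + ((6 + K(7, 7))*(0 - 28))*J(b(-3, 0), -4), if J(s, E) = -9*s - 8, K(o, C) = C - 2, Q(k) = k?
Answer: 2423 + 2772*I*√7 ≈ 2423.0 + 7334.0*I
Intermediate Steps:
K(o, C) = -2 + C
b(Y, S) = √(-4 + Y) (b(Y, S) = √(Y - 4) = √(-4 + Y))
J(s, E) = -8 - 9*s
-41 + ((6 + K(7, 7))*(0 - 28))*J(b(-3, 0), -4) = -41 + ((6 + (-2 + 7))*(0 - 28))*(-8 - 9*√(-4 - 3)) = -41 + ((6 + 5)*(-28))*(-8 - 9*I*√7) = -41 + (11*(-28))*(-8 - 9*I*√7) = -41 - 308*(-8 - 9*I*√7) = -41 + (2464 + 2772*I*√7) = 2423 + 2772*I*√7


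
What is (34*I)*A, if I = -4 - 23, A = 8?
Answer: -7344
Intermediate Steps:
I = -27
(34*I)*A = (34*(-27))*8 = -918*8 = -7344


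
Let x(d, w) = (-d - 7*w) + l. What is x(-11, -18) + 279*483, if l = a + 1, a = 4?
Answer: 134899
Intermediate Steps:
l = 5 (l = 4 + 1 = 5)
x(d, w) = 5 - d - 7*w (x(d, w) = (-d - 7*w) + 5 = 5 - d - 7*w)
x(-11, -18) + 279*483 = (5 - 1*(-11) - 7*(-18)) + 279*483 = (5 + 11 + 126) + 134757 = 142 + 134757 = 134899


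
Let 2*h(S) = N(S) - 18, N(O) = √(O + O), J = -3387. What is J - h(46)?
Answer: -3378 - √23 ≈ -3382.8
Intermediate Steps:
N(O) = √2*√O (N(O) = √(2*O) = √2*√O)
h(S) = -9 + √2*√S/2 (h(S) = (√2*√S - 18)/2 = (-18 + √2*√S)/2 = -9 + √2*√S/2)
J - h(46) = -3387 - (-9 + √2*√46/2) = -3387 - (-9 + √23) = -3387 + (9 - √23) = -3378 - √23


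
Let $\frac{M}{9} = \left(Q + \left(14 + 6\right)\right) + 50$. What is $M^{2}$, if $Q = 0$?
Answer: $396900$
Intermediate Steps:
$M = 630$ ($M = 9 \left(\left(0 + \left(14 + 6\right)\right) + 50\right) = 9 \left(\left(0 + 20\right) + 50\right) = 9 \left(20 + 50\right) = 9 \cdot 70 = 630$)
$M^{2} = 630^{2} = 396900$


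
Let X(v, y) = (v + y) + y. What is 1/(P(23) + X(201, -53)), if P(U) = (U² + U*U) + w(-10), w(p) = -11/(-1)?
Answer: 1/1164 ≈ 0.00085911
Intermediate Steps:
w(p) = 11 (w(p) = -11*(-1) = 11)
X(v, y) = v + 2*y
P(U) = 11 + 2*U² (P(U) = (U² + U*U) + 11 = (U² + U²) + 11 = 2*U² + 11 = 11 + 2*U²)
1/(P(23) + X(201, -53)) = 1/((11 + 2*23²) + (201 + 2*(-53))) = 1/((11 + 2*529) + (201 - 106)) = 1/((11 + 1058) + 95) = 1/(1069 + 95) = 1/1164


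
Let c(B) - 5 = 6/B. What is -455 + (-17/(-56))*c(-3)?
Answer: -25429/56 ≈ -454.09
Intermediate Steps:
c(B) = 5 + 6/B
-455 + (-17/(-56))*c(-3) = -455 + (-17/(-56))*(5 + 6/(-3)) = -455 + (-17*(-1/56))*(5 + 6*(-⅓)) = -455 + 17*(5 - 2)/56 = -455 + (17/56)*3 = -455 + 51/56 = -25429/56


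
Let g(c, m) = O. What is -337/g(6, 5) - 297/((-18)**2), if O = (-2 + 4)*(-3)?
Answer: 221/4 ≈ 55.250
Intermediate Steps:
O = -6 (O = 2*(-3) = -6)
g(c, m) = -6
-337/g(6, 5) - 297/((-18)**2) = -337/(-6) - 297/((-18)**2) = -337*(-1/6) - 297/324 = 337/6 - 297*1/324 = 337/6 - 11/12 = 221/4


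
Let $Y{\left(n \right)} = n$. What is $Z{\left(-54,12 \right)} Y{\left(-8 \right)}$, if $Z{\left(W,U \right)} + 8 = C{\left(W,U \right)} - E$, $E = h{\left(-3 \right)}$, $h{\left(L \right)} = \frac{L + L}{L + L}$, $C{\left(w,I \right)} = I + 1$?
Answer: $-32$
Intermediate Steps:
$C{\left(w,I \right)} = 1 + I$
$h{\left(L \right)} = 1$ ($h{\left(L \right)} = \frac{2 L}{2 L} = 2 L \frac{1}{2 L} = 1$)
$E = 1$
$Z{\left(W,U \right)} = -8 + U$ ($Z{\left(W,U \right)} = -8 + \left(\left(1 + U\right) - 1\right) = -8 + U$)
$Z{\left(-54,12 \right)} Y{\left(-8 \right)} = \left(-8 + 12\right) \left(-8\right) = 4 \left(-8\right) = -32$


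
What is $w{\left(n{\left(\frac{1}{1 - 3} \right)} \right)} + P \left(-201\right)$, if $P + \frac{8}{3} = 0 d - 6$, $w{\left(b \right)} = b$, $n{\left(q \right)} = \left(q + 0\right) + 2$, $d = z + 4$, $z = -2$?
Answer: $\frac{3487}{2} \approx 1743.5$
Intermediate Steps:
$d = 2$ ($d = -2 + 4 = 2$)
$n{\left(q \right)} = 2 + q$ ($n{\left(q \right)} = q + 2 = 2 + q$)
$P = - \frac{26}{3}$ ($P = - \frac{8}{3} + \left(0 \cdot 2 - 6\right) = - \frac{8}{3} + \left(0 - 6\right) = - \frac{8}{3} - 6 = - \frac{26}{3} \approx -8.6667$)
$w{\left(n{\left(\frac{1}{1 - 3} \right)} \right)} + P \left(-201\right) = \left(2 + \frac{1}{1 - 3}\right) - -1742 = \left(2 + \frac{1}{-2}\right) + 1742 = \left(2 - \frac{1}{2}\right) + 1742 = \frac{3}{2} + 1742 = \frac{3487}{2}$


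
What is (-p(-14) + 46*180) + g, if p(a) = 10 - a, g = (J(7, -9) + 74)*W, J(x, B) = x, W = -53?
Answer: 3963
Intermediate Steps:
g = -4293 (g = (7 + 74)*(-53) = 81*(-53) = -4293)
(-p(-14) + 46*180) + g = (-(10 - 1*(-14)) + 46*180) - 4293 = (-(10 + 14) + 8280) - 4293 = (-1*24 + 8280) - 4293 = (-24 + 8280) - 4293 = 8256 - 4293 = 3963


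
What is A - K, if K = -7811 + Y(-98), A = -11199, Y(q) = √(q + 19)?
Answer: -3388 - I*√79 ≈ -3388.0 - 8.8882*I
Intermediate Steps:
Y(q) = √(19 + q)
K = -7811 + I*√79 (K = -7811 + √(19 - 98) = -7811 + √(-79) = -7811 + I*√79 ≈ -7811.0 + 8.8882*I)
A - K = -11199 - (-7811 + I*√79) = -11199 + (7811 - I*√79) = -3388 - I*√79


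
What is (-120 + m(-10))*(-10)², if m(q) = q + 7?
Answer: -12300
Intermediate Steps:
m(q) = 7 + q
(-120 + m(-10))*(-10)² = (-120 + (7 - 10))*(-10)² = (-120 - 3)*100 = -123*100 = -12300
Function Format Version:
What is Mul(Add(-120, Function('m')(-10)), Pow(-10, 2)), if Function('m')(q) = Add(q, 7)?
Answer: -12300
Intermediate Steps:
Function('m')(q) = Add(7, q)
Mul(Add(-120, Function('m')(-10)), Pow(-10, 2)) = Mul(Add(-120, Add(7, -10)), Pow(-10, 2)) = Mul(Add(-120, -3), 100) = Mul(-123, 100) = -12300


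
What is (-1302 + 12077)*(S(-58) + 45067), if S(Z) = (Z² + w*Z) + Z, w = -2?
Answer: 522468975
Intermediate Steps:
S(Z) = Z² - Z (S(Z) = (Z² - 2*Z) + Z = Z² - Z)
(-1302 + 12077)*(S(-58) + 45067) = (-1302 + 12077)*(-58*(-1 - 58) + 45067) = 10775*(-58*(-59) + 45067) = 10775*(3422 + 45067) = 10775*48489 = 522468975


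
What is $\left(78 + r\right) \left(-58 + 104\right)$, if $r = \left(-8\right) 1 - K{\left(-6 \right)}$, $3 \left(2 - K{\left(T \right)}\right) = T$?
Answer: $3036$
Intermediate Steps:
$K{\left(T \right)} = 2 - \frac{T}{3}$
$r = -12$ ($r = \left(-8\right) 1 - \left(2 - -2\right) = -8 - \left(2 + 2\right) = -8 - 4 = -12$)
$\left(78 + r\right) \left(-58 + 104\right) = \left(78 - 12\right) \left(-58 + 104\right) = 66 \cdot 46 = 3036$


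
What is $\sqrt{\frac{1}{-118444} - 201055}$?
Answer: $\frac{i \sqrt{705149200604231}}{59222} \approx 448.39 i$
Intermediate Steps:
$\sqrt{\frac{1}{-118444} - 201055} = \sqrt{- \frac{1}{118444} - 201055} = \sqrt{- \frac{23813758421}{118444}} = \frac{i \sqrt{705149200604231}}{59222}$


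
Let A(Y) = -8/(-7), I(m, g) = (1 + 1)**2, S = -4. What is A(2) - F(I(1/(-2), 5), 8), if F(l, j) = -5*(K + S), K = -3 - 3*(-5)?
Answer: 288/7 ≈ 41.143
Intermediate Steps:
K = 12 (K = -3 + 15 = 12)
I(m, g) = 4 (I(m, g) = 2**2 = 4)
A(Y) = 8/7 (A(Y) = -8*(-1/7) = 8/7)
F(l, j) = -40 (F(l, j) = -5*(12 - 4) = -5*8 = -40)
A(2) - F(I(1/(-2), 5), 8) = 8/7 - 1*(-40) = 8/7 + 40 = 288/7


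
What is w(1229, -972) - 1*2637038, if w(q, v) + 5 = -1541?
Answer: -2638584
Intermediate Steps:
w(q, v) = -1546 (w(q, v) = -5 - 1541 = -1546)
w(1229, -972) - 1*2637038 = -1546 - 1*2637038 = -1546 - 2637038 = -2638584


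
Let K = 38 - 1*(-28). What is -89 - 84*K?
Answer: -5633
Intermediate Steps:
K = 66 (K = 38 + 28 = 66)
-89 - 84*K = -89 - 84*66 = -89 - 5544 = -5633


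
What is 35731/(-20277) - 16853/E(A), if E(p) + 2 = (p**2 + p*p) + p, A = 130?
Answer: -1554009649/687958056 ≈ -2.2589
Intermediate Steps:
E(p) = -2 + p + 2*p**2 (E(p) = -2 + ((p**2 + p*p) + p) = -2 + ((p**2 + p**2) + p) = -2 + (2*p**2 + p) = -2 + (p + 2*p**2) = -2 + p + 2*p**2)
35731/(-20277) - 16853/E(A) = 35731/(-20277) - 16853/(-2 + 130 + 2*130**2) = 35731*(-1/20277) - 16853/(-2 + 130 + 2*16900) = -35731/20277 - 16853/(-2 + 130 + 33800) = -35731/20277 - 16853/33928 = -1554009649/687958056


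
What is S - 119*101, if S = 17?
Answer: -12002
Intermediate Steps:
S - 119*101 = 17 - 119*101 = 17 - 12019 = -12002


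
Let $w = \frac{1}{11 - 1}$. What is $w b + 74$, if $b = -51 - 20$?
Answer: $\frac{669}{10} \approx 66.9$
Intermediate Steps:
$b = -71$ ($b = -51 - 20 = -71$)
$w = \frac{1}{10}$ ($w = \frac{1}{11 - 1} = \frac{1}{10} \approx 0.1$)
$w b + 74 = \frac{1}{10} \left(-71\right) + 74 = - \frac{71}{10} + 74 = \frac{669}{10}$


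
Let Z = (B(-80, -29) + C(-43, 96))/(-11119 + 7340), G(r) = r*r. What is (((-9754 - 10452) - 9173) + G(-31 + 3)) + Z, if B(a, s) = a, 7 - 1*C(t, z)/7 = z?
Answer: -108059802/3779 ≈ -28595.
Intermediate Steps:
C(t, z) = 49 - 7*z
G(r) = r²
Z = 703/3779 (Z = (-80 + (49 - 7*96))/(-11119 + 7340) = (-80 + (49 - 672))/(-3779) = (-80 - 623)*(-1/3779) = -703*(-1/3779) = 703/3779 ≈ 0.18603)
(((-9754 - 10452) - 9173) + G(-31 + 3)) + Z = (((-9754 - 10452) - 9173) + (-31 + 3)²) + 703/3779 = ((-20206 - 9173) + (-28)²) + 703/3779 = (-29379 + 784) + 703/3779 = -28595 + 703/3779 = -108059802/3779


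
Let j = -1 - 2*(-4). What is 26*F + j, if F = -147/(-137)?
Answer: 4781/137 ≈ 34.898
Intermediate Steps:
j = 7 (j = -1 + 8 = 7)
F = 147/137 (F = -147*(-1/137) = 147/137 ≈ 1.0730)
26*F + j = 26*(147/137) + 7 = 3822/137 + 7 = 4781/137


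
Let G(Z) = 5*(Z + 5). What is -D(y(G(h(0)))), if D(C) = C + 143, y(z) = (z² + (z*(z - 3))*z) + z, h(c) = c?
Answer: -14543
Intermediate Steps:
G(Z) = 25 + 5*Z (G(Z) = 5*(5 + Z) = 25 + 5*Z)
y(z) = z + z² + z²*(-3 + z) (y(z) = (z² + (z*(-3 + z))*z) + z = (z² + z²*(-3 + z)) + z = z + z² + z²*(-3 + z))
D(C) = 143 + C
-D(y(G(h(0)))) = -(143 + (25 + 5*0)*(1 + (25 + 5*0)² - 2*(25 + 5*0))) = -(143 + (25 + 0)*(1 + (25 + 0)² - 2*(25 + 0))) = -(143 + 25*(1 + 25² - 2*25)) = -(143 + 25*(1 + 625 - 50)) = -(143 + 25*576) = -(143 + 14400) = -1*14543 = -14543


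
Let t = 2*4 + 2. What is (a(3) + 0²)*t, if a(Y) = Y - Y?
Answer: 0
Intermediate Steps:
a(Y) = 0
t = 10 (t = 8 + 2 = 10)
(a(3) + 0²)*t = (0 + 0²)*10 = (0 + 0)*10 = 0*10 = 0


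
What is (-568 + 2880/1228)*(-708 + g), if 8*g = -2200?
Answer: 170703848/307 ≈ 5.5604e+5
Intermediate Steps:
g = -275 (g = (1/8)*(-2200) = -275)
(-568 + 2880/1228)*(-708 + g) = (-568 + 2880/1228)*(-708 - 275) = (-568 + 2880*(1/1228))*(-983) = (-568 + 720/307)*(-983) = -173656/307*(-983) = 170703848/307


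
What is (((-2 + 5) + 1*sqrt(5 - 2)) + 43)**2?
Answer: (46 + sqrt(3))**2 ≈ 2278.3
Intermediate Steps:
(((-2 + 5) + 1*sqrt(5 - 2)) + 43)**2 = ((3 + 1*sqrt(3)) + 43)**2 = ((3 + sqrt(3)) + 43)**2 = (46 + sqrt(3))**2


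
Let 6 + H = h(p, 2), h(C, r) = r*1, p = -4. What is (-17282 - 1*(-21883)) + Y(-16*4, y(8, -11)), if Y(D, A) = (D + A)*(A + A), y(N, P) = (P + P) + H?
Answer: 9281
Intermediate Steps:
h(C, r) = r
H = -4 (H = -6 + 2 = -4)
y(N, P) = -4 + 2*P (y(N, P) = (P + P) - 4 = 2*P - 4 = -4 + 2*P)
Y(D, A) = 2*A*(A + D) (Y(D, A) = (A + D)*(2*A) = 2*A*(A + D))
(-17282 - 1*(-21883)) + Y(-16*4, y(8, -11)) = (-17282 - 1*(-21883)) + 2*(-4 + 2*(-11))*((-4 + 2*(-11)) - 16*4) = (-17282 + 21883) + 2*(-4 - 22)*((-4 - 22) - 64) = 4601 + 2*(-26)*(-26 - 64) = 4601 + 2*(-26)*(-90) = 4601 + 4680 = 9281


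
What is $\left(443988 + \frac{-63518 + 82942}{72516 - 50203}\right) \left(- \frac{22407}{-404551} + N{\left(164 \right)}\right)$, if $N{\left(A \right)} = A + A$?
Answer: $\frac{187824595572330740}{1289535209} \approx 1.4565 \cdot 10^{8}$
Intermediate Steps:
$N{\left(A \right)} = 2 A$
$\left(443988 + \frac{-63518 + 82942}{72516 - 50203}\right) \left(- \frac{22407}{-404551} + N{\left(164 \right)}\right) = \left(443988 + \frac{-63518 + 82942}{72516 - 50203}\right) \left(- \frac{22407}{-404551} + 2 \cdot 164\right) = \left(443988 + \frac{19424}{22313}\right) \left(\left(-22407\right) \left(- \frac{1}{404551}\right) + 328\right) = \left(443988 + 19424 \cdot \frac{1}{22313}\right) \left(\frac{3201}{57793} + 328\right) = \left(443988 + \frac{19424}{22313}\right) \frac{18959305}{57793} = \frac{9906723668}{22313} \cdot \frac{18959305}{57793} = \frac{187824595572330740}{1289535209}$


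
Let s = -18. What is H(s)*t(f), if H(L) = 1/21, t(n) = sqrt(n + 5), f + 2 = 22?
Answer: 5/21 ≈ 0.23810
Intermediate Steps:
f = 20 (f = -2 + 22 = 20)
t(n) = sqrt(5 + n)
H(L) = 1/21
H(s)*t(f) = sqrt(5 + 20)/21 = sqrt(25)/21 = (1/21)*5 = 5/21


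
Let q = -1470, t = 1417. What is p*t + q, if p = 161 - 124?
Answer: 50959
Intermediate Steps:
p = 37
p*t + q = 37*1417 - 1470 = 52429 - 1470 = 50959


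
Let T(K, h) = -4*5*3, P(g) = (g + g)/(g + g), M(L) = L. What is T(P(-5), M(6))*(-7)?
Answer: 420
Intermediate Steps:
P(g) = 1 (P(g) = (2*g)/((2*g)) = (2*g)*(1/(2*g)) = 1)
T(K, h) = -60 (T(K, h) = -20*3 = -60)
T(P(-5), M(6))*(-7) = -60*(-7) = 420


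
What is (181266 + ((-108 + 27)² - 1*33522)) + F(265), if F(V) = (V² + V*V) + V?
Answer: 295020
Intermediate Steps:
F(V) = V + 2*V² (F(V) = (V² + V²) + V = 2*V² + V = V + 2*V²)
(181266 + ((-108 + 27)² - 1*33522)) + F(265) = (181266 + ((-108 + 27)² - 1*33522)) + 265*(1 + 2*265) = (181266 + ((-81)² - 33522)) + 265*(1 + 530) = (181266 + (6561 - 33522)) + 265*531 = (181266 - 26961) + 140715 = 154305 + 140715 = 295020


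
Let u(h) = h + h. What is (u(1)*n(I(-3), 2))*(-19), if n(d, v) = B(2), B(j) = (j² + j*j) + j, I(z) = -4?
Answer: -380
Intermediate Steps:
B(j) = j + 2*j² (B(j) = (j² + j²) + j = 2*j² + j = j + 2*j²)
u(h) = 2*h
n(d, v) = 10 (n(d, v) = 2*(1 + 2*2) = 2*(1 + 4) = 2*5 = 10)
(u(1)*n(I(-3), 2))*(-19) = ((2*1)*10)*(-19) = (2*10)*(-19) = 20*(-19) = -380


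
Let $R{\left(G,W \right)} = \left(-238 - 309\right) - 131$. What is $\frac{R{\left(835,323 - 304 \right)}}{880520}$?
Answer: $- \frac{339}{440260} \approx -0.00077$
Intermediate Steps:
$R{\left(G,W \right)} = -678$ ($R{\left(G,W \right)} = -547 - 131 = -678$)
$\frac{R{\left(835,323 - 304 \right)}}{880520} = - \frac{678}{880520} = \left(-678\right) \frac{1}{880520} = - \frac{339}{440260}$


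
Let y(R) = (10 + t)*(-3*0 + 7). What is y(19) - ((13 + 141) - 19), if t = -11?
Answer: -142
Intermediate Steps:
y(R) = -7 (y(R) = (10 - 11)*(-3*0 + 7) = -(0 + 7) = -1*7 = -7)
y(19) - ((13 + 141) - 19) = -7 - ((13 + 141) - 19) = -7 - (154 - 19) = -7 - 1*135 = -7 - 135 = -142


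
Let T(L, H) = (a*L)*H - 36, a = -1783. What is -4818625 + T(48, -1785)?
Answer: 147948779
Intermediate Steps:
T(L, H) = -36 - 1783*H*L (T(L, H) = (-1783*L)*H - 36 = -1783*H*L - 36 = -36 - 1783*H*L)
-4818625 + T(48, -1785) = -4818625 + (-36 - 1783*(-1785)*48) = -4818625 + (-36 + 152767440) = -4818625 + 152767404 = 147948779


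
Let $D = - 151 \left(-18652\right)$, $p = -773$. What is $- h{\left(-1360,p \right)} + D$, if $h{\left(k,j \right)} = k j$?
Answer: $1765172$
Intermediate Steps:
$h{\left(k,j \right)} = j k$
$D = 2816452$ ($D = \left(-1\right) \left(-2816452\right) = 2816452$)
$- h{\left(-1360,p \right)} + D = - \left(-773\right) \left(-1360\right) + 2816452 = \left(-1\right) 1051280 + 2816452 = -1051280 + 2816452 = 1765172$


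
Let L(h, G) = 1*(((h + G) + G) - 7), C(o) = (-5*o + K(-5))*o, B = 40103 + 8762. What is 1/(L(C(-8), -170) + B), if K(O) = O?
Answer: 1/48238 ≈ 2.0731e-5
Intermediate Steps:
B = 48865
C(o) = o*(-5 - 5*o) (C(o) = (-5*o - 5)*o = (-5 - 5*o)*o = o*(-5 - 5*o))
L(h, G) = -7 + h + 2*G (L(h, G) = 1*(((G + h) + G) - 7) = 1*((h + 2*G) - 7) = 1*(-7 + h + 2*G) = -7 + h + 2*G)
1/(L(C(-8), -170) + B) = 1/((-7 - 5*(-8)*(1 - 8) + 2*(-170)) + 48865) = 1/((-7 - 5*(-8)*(-7) - 340) + 48865) = 1/((-7 - 280 - 340) + 48865) = 1/(-627 + 48865) = 1/48238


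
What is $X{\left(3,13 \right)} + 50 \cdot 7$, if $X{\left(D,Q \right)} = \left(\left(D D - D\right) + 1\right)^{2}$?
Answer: $399$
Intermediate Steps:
$X{\left(D,Q \right)} = \left(1 + D^{2} - D\right)^{2}$ ($X{\left(D,Q \right)} = \left(\left(D^{2} - D\right) + 1\right)^{2} = \left(1 + D^{2} - D\right)^{2}$)
$X{\left(3,13 \right)} + 50 \cdot 7 = \left(1 + 3^{2} - 3\right)^{2} + 50 \cdot 7 = \left(1 + 9 - 3\right)^{2} + 350 = 7^{2} + 350 = 49 + 350 = 399$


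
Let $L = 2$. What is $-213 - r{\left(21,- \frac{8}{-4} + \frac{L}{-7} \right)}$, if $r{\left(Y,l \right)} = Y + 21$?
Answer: $-255$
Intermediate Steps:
$r{\left(Y,l \right)} = 21 + Y$
$-213 - r{\left(21,- \frac{8}{-4} + \frac{L}{-7} \right)} = -213 - \left(21 + 21\right) = -213 - 42 = -255$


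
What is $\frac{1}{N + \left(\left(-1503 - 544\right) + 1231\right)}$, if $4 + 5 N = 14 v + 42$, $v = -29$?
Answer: $- \frac{5}{4448} \approx -0.0011241$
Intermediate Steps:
$N = - \frac{368}{5}$ ($N = - \frac{4}{5} + \frac{14 \left(-29\right) + 42}{5} = - \frac{4}{5} + \frac{-406 + 42}{5} = - \frac{4}{5} + \frac{1}{5} \left(-364\right) = - \frac{4}{5} - \frac{364}{5} = - \frac{368}{5} \approx -73.6$)
$\frac{1}{N + \left(\left(-1503 - 544\right) + 1231\right)} = \frac{1}{- \frac{368}{5} + \left(\left(-1503 - 544\right) + 1231\right)} = \frac{1}{- \frac{368}{5} + \left(-2047 + 1231\right)} = \frac{1}{- \frac{368}{5} - 816} = \frac{1}{- \frac{4448}{5}} = - \frac{5}{4448}$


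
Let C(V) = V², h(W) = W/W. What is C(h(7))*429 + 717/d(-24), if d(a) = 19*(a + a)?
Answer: 130177/304 ≈ 428.21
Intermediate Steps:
h(W) = 1
d(a) = 38*a (d(a) = 19*(2*a) = 38*a)
C(h(7))*429 + 717/d(-24) = 1²*429 + 717/((38*(-24))) = 1*429 + 717/(-912) = 429 + 717*(-1/912) = 429 - 239/304 = 130177/304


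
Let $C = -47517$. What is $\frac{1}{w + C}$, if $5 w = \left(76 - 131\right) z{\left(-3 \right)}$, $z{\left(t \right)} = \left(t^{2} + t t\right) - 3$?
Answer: $- \frac{1}{47682} \approx -2.0972 \cdot 10^{-5}$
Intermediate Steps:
$z{\left(t \right)} = -3 + 2 t^{2}$ ($z{\left(t \right)} = \left(t^{2} + t^{2}\right) - 3 = 2 t^{2} - 3 = -3 + 2 t^{2}$)
$w = -165$ ($w = \frac{\left(76 - 131\right) \left(-3 + 2 \left(-3\right)^{2}\right)}{5} = \frac{\left(-55\right) \left(-3 + 2 \cdot 9\right)}{5} = \frac{\left(-55\right) \left(-3 + 18\right)}{5} = \frac{\left(-55\right) 15}{5} = \frac{1}{5} \left(-825\right) = -165$)
$\frac{1}{w + C} = \frac{1}{-165 - 47517} = \frac{1}{-47682} = - \frac{1}{47682}$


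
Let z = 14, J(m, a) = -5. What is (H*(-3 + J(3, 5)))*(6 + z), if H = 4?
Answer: -640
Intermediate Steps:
(H*(-3 + J(3, 5)))*(6 + z) = (4*(-3 - 5))*(6 + 14) = (4*(-8))*20 = -32*20 = -640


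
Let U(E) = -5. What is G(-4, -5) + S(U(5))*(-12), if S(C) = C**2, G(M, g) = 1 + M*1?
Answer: -303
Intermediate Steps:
G(M, g) = 1 + M
G(-4, -5) + S(U(5))*(-12) = (1 - 4) + (-5)**2*(-12) = -3 + 25*(-12) = -3 - 300 = -303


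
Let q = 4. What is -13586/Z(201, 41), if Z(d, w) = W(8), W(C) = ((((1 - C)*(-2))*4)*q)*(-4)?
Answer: 6793/448 ≈ 15.163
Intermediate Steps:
W(C) = 128 - 128*C (W(C) = ((((1 - C)*(-2))*4)*4)*(-4) = (((-2 + 2*C)*4)*4)*(-4) = ((-8 + 8*C)*4)*(-4) = (-32 + 32*C)*(-4) = 128 - 128*C)
Z(d, w) = -896 (Z(d, w) = 128 - 128*8 = 128 - 1024 = -896)
-13586/Z(201, 41) = -13586/(-896) = -13586*(-1/896) = 6793/448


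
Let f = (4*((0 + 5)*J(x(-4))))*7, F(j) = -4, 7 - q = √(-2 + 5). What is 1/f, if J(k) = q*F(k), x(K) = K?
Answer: -1/3680 - √3/25760 ≈ -0.00033898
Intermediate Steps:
q = 7 - √3 (q = 7 - √(-2 + 5) = 7 - √3 ≈ 5.2680)
J(k) = -28 + 4*√3 (J(k) = (7 - √3)*(-4) = -28 + 4*√3)
f = -3920 + 560*√3 (f = (4*((0 + 5)*(-28 + 4*√3)))*7 = (4*(5*(-28 + 4*√3)))*7 = (4*(-140 + 20*√3))*7 = (-560 + 80*√3)*7 = -3920 + 560*√3 ≈ -2950.1)
1/f = 1/(-3920 + 560*√3)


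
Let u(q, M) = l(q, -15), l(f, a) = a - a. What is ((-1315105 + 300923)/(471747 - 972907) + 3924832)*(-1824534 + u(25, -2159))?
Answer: -897200828072588817/125290 ≈ -7.1610e+12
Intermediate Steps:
l(f, a) = 0
u(q, M) = 0
((-1315105 + 300923)/(471747 - 972907) + 3924832)*(-1824534 + u(25, -2159)) = ((-1315105 + 300923)/(471747 - 972907) + 3924832)*(-1824534 + 0) = (-1014182/(-501160) + 3924832)*(-1824534) = (-1014182*(-1/501160) + 3924832)*(-1824534) = (507091/250580 + 3924832)*(-1824534) = (983484909651/250580)*(-1824534) = -897200828072588817/125290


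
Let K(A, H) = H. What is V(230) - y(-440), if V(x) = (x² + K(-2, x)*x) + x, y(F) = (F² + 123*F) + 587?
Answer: -34037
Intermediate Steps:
y(F) = 587 + F² + 123*F
V(x) = x + 2*x² (V(x) = (x² + x*x) + x = (x² + x²) + x = 2*x² + x = x + 2*x²)
V(230) - y(-440) = 230*(1 + 2*230) - (587 + (-440)² + 123*(-440)) = 230*(1 + 460) - (587 + 193600 - 54120) = 230*461 - 1*140067 = 106030 - 140067 = -34037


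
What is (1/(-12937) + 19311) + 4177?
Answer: 303864255/12937 ≈ 23488.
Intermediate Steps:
(1/(-12937) + 19311) + 4177 = (-1/12937 + 19311) + 4177 = 249826406/12937 + 4177 = 303864255/12937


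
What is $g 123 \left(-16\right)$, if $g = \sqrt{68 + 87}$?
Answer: $- 1968 \sqrt{155} \approx -24501.0$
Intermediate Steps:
$g = \sqrt{155} \approx 12.45$
$g 123 \left(-16\right) = \sqrt{155} \cdot 123 \left(-16\right) = 123 \sqrt{155} \left(-16\right) = - 1968 \sqrt{155}$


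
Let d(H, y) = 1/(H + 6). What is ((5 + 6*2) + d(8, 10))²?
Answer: 57121/196 ≈ 291.43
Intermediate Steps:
d(H, y) = 1/(6 + H)
((5 + 6*2) + d(8, 10))² = ((5 + 6*2) + 1/(6 + 8))² = ((5 + 12) + 1/14)² = (17 + 1/14)² = (239/14)² = 57121/196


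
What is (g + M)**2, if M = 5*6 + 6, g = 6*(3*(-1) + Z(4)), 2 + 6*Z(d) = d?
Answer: 400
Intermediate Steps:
Z(d) = -1/3 + d/6
g = -16 (g = 6*(3*(-1) + (-1/3 + (1/6)*4)) = 6*(-3 + (-1/3 + 2/3)) = 6*(-3 + 1/3) = 6*(-8/3) = -16)
M = 36 (M = 30 + 6 = 36)
(g + M)**2 = (-16 + 36)**2 = 20**2 = 400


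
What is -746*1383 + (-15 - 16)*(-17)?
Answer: -1031191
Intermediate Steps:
-746*1383 + (-15 - 16)*(-17) = -1031718 - 31*(-17) = -1031718 + 527 = -1031191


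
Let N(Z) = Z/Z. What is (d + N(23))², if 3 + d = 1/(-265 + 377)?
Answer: 49729/12544 ≈ 3.9644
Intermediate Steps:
d = -335/112 (d = -3 + 1/(-265 + 377) = -3 + 1/112 = -335/112 ≈ -2.9911)
N(Z) = 1
(d + N(23))² = (-335/112 + 1)² = (-223/112)² = 49729/12544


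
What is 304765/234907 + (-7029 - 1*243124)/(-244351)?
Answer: 133232323286/57399760357 ≈ 2.3211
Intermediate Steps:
304765/234907 + (-7029 - 1*243124)/(-244351) = 304765*(1/234907) + (-7029 - 243124)*(-1/244351) = 304765/234907 - 250153*(-1/244351) = 304765/234907 + 250153/244351 = 133232323286/57399760357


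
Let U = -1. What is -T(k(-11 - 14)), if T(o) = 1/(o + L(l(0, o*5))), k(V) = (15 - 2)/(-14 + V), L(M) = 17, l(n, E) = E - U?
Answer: -3/50 ≈ -0.060000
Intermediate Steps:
l(n, E) = 1 + E (l(n, E) = E - 1*(-1) = E + 1 = 1 + E)
k(V) = 13/(-14 + V)
T(o) = 1/(17 + o) (T(o) = 1/(o + 17) = 1/(17 + o))
-T(k(-11 - 14)) = -1/(17 + 13/(-14 + (-11 - 14))) = -1/(17 + 13/(-14 - 25)) = -1/(17 + 13/(-39)) = -1/(17 + 13*(-1/39)) = -1/(17 - 1/3) = -1/50/3 = -1*3/50 = -3/50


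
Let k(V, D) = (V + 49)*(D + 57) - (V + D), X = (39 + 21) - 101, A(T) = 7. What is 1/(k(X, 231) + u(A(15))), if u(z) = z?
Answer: 1/2121 ≈ 0.00047148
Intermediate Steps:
X = -41 (X = 60 - 101 = -41)
k(V, D) = -D - V + (49 + V)*(57 + D) (k(V, D) = (49 + V)*(57 + D) - (D + V) = (49 + V)*(57 + D) + (-D - V) = -D - V + (49 + V)*(57 + D))
1/(k(X, 231) + u(A(15))) = 1/((2793 + 48*231 + 56*(-41) + 231*(-41)) + 7) = 1/((2793 + 11088 - 2296 - 9471) + 7) = 1/(2114 + 7) = 1/2121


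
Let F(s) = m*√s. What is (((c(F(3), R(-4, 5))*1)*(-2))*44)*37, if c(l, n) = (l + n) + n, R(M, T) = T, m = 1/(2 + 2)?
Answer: -32560 - 814*√3 ≈ -33970.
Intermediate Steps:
m = ¼ (m = 1/4 = ¼ ≈ 0.25000)
F(s) = √s/4
c(l, n) = l + 2*n
(((c(F(3), R(-4, 5))*1)*(-2))*44)*37 = ((((√3/4 + 2*5)*1)*(-2))*44)*37 = ((((√3/4 + 10)*1)*(-2))*44)*37 = ((((10 + √3/4)*1)*(-2))*44)*37 = (((10 + √3/4)*(-2))*44)*37 = ((-20 - √3/2)*44)*37 = (-880 - 22*√3)*37 = -32560 - 814*√3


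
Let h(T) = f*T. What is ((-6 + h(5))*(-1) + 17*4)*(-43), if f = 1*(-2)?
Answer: -3612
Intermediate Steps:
f = -2
h(T) = -2*T
((-6 + h(5))*(-1) + 17*4)*(-43) = ((-6 - 2*5)*(-1) + 17*4)*(-43) = ((-6 - 10)*(-1) + 68)*(-43) = (-16*(-1) + 68)*(-43) = (16 + 68)*(-43) = 84*(-43) = -3612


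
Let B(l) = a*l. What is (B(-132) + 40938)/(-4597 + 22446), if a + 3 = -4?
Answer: 41862/17849 ≈ 2.3453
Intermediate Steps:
a = -7 (a = -3 - 4 = -7)
B(l) = -7*l
(B(-132) + 40938)/(-4597 + 22446) = (-7*(-132) + 40938)/(-4597 + 22446) = (924 + 40938)/17849 = 41862*(1/17849) = 41862/17849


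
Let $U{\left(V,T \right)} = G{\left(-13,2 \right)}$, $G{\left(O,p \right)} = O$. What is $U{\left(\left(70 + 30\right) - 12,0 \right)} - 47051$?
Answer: $-47064$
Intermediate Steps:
$U{\left(V,T \right)} = -13$
$U{\left(\left(70 + 30\right) - 12,0 \right)} - 47051 = -13 - 47051 = -47064$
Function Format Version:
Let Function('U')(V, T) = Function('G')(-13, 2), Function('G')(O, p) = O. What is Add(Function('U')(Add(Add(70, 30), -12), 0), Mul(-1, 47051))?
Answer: -47064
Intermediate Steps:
Function('U')(V, T) = -13
Add(Function('U')(Add(Add(70, 30), -12), 0), Mul(-1, 47051)) = Add(-13, Mul(-1, 47051)) = Add(-13, -47051) = -47064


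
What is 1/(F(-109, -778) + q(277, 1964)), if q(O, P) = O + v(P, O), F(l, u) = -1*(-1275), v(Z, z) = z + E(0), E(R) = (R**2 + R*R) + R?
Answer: 1/1829 ≈ 0.00054675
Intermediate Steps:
E(R) = R + 2*R**2 (E(R) = (R**2 + R**2) + R = 2*R**2 + R = R + 2*R**2)
v(Z, z) = z (v(Z, z) = z + 0*(1 + 2*0) = z + 0*(1 + 0) = z + 0*1 = z + 0 = z)
F(l, u) = 1275
q(O, P) = 2*O (q(O, P) = O + O = 2*O)
1/(F(-109, -778) + q(277, 1964)) = 1/(1275 + 2*277) = 1/(1275 + 554) = 1/1829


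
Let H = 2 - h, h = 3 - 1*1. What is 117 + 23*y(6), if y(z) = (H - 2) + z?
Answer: 209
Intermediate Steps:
h = 2 (h = 3 - 1 = 2)
H = 0 (H = 2 - 1*2 = 2 - 2 = 0)
y(z) = -2 + z (y(z) = (0 - 2) + z = -2 + z)
117 + 23*y(6) = 117 + 23*(-2 + 6) = 117 + 23*4 = 117 + 92 = 209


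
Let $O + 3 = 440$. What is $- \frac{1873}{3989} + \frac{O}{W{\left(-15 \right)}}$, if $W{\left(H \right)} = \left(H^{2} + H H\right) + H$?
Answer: $\frac{928438}{1735215} \approx 0.53506$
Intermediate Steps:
$O = 437$ ($O = -3 + 440 = 437$)
$W{\left(H \right)} = H + 2 H^{2}$ ($W{\left(H \right)} = \left(H^{2} + H^{2}\right) + H = 2 H^{2} + H = H + 2 H^{2}$)
$- \frac{1873}{3989} + \frac{O}{W{\left(-15 \right)}} = - \frac{1873}{3989} + \frac{437}{\left(-15\right) \left(1 + 2 \left(-15\right)\right)} = \left(-1873\right) \frac{1}{3989} + \frac{437}{\left(-15\right) \left(1 - 30\right)} = - \frac{1873}{3989} + \frac{437}{\left(-15\right) \left(-29\right)} = - \frac{1873}{3989} + \frac{437}{435} = \frac{928438}{1735215}$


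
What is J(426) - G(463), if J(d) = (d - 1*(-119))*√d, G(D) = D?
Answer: -463 + 545*√426 ≈ 10786.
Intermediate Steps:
J(d) = √d*(119 + d) (J(d) = (d + 119)*√d = (119 + d)*√d = √d*(119 + d))
J(426) - G(463) = √426*(119 + 426) - 1*463 = √426*545 - 463 = 545*√426 - 463 = -463 + 545*√426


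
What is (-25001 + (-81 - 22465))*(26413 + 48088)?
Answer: -3542299047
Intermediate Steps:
(-25001 + (-81 - 22465))*(26413 + 48088) = (-25001 - 22546)*74501 = -47547*74501 = -3542299047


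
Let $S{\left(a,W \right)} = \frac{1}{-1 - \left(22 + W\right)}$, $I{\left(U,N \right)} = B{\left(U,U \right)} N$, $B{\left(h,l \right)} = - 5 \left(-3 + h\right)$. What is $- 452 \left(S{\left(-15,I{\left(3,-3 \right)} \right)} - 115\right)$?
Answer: $\frac{1195992}{23} \approx 52000.0$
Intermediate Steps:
$B{\left(h,l \right)} = 15 - 5 h$
$I{\left(U,N \right)} = N \left(15 - 5 U\right)$ ($I{\left(U,N \right)} = \left(15 - 5 U\right) N = N \left(15 - 5 U\right)$)
$S{\left(a,W \right)} = \frac{1}{-23 - W}$
$- 452 \left(S{\left(-15,I{\left(3,-3 \right)} \right)} - 115\right) = - 452 \left(- \frac{1}{23 + 5 \left(-3\right) \left(3 - 3\right)} - 115\right) = - 452 \left(- \frac{1}{23 + 5 \left(-3\right) 0} - 115\right) = - 452 \left(- \frac{1}{23 + 0} - 115\right) = - 452 \left(- \frac{1}{23} - 115\right) = \left(-452\right) \left(- \frac{2646}{23}\right) = \frac{1195992}{23}$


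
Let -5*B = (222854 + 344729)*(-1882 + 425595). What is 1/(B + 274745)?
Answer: -5/240490921954 ≈ -2.0791e-11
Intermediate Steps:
B = -240492295679/5 (B = -(222854 + 344729)*(-1882 + 425595)/5 = -567583*423713/5 = -1/5*240492295679 = -240492295679/5 ≈ -4.8098e+10)
1/(B + 274745) = 1/(-240492295679/5 + 274745) = 1/(-240490921954/5) = -5/240490921954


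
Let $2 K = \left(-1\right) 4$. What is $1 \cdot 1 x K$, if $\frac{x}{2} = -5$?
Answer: $20$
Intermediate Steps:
$x = -10$ ($x = 2 \left(-5\right) = -10$)
$K = -2$ ($K = \frac{\left(-1\right) 4}{2} = \frac{1}{2} \left(-4\right) = -2$)
$1 \cdot 1 x K = 1 \cdot 1 \left(-10\right) \left(-2\right) = 1 \left(-10\right) \left(-2\right) = \left(-10\right) \left(-2\right) = 20$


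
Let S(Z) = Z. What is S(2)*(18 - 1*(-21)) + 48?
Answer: 126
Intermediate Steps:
S(2)*(18 - 1*(-21)) + 48 = 2*(18 - 1*(-21)) + 48 = 2*(18 + 21) + 48 = 2*39 + 48 = 78 + 48 = 126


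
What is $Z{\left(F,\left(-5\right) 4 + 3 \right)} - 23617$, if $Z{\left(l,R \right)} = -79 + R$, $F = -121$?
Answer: $-23713$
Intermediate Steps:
$Z{\left(F,\left(-5\right) 4 + 3 \right)} - 23617 = \left(-79 + \left(\left(-5\right) 4 + 3\right)\right) - 23617 = \left(-79 + \left(-20 + 3\right)\right) - 23617 = \left(-79 - 17\right) - 23617 = -96 - 23617 = -23713$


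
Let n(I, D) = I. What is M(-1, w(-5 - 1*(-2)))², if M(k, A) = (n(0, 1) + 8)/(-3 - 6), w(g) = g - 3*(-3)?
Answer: 64/81 ≈ 0.79012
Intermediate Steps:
w(g) = 9 + g (w(g) = g + 9 = 9 + g)
M(k, A) = -8/9 (M(k, A) = (0 + 8)/(-3 - 6) = 8/(-9) = 8*(-⅑) = -8/9)
M(-1, w(-5 - 1*(-2)))² = (-8/9)² = 64/81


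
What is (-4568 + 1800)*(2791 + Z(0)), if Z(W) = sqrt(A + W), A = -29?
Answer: -7725488 - 2768*I*sqrt(29) ≈ -7.7255e+6 - 14906.0*I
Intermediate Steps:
Z(W) = sqrt(-29 + W)
(-4568 + 1800)*(2791 + Z(0)) = (-4568 + 1800)*(2791 + sqrt(-29 + 0)) = -2768*(2791 + sqrt(-29)) = -2768*(2791 + I*sqrt(29)) = -7725488 - 2768*I*sqrt(29)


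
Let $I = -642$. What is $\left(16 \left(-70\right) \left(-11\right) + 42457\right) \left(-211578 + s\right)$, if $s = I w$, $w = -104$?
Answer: $-7932257370$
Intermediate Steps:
$s = 66768$ ($s = \left(-642\right) \left(-104\right) = 66768$)
$\left(16 \left(-70\right) \left(-11\right) + 42457\right) \left(-211578 + s\right) = \left(16 \left(-70\right) \left(-11\right) + 42457\right) \left(-211578 + 66768\right) = \left(\left(-1120\right) \left(-11\right) + 42457\right) \left(-144810\right) = \left(12320 + 42457\right) \left(-144810\right) = 54777 \left(-144810\right) = -7932257370$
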